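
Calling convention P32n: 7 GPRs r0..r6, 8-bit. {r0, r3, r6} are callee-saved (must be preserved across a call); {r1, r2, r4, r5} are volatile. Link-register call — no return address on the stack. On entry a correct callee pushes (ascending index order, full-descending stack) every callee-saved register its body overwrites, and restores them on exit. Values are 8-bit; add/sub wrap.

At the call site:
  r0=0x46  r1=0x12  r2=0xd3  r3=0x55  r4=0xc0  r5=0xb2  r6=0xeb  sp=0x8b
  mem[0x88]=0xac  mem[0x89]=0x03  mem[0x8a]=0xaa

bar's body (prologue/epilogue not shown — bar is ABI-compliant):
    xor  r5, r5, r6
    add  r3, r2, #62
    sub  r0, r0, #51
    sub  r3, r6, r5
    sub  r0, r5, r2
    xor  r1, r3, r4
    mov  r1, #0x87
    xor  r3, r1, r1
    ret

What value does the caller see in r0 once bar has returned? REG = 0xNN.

REG = 0x46

prologue: push r0 → mem[0x8a]=0x46, sp=0x8a
prologue: push r3 → mem[0x89]=0x55, sp=0x89
body[0] xor  r5, r5, r6 → r5=0x59
body[1] add  r3, r2, #62 → r3=0x11
body[2] sub  r0, r0, #51 → r0=0x13
body[3] sub  r3, r6, r5 → r3=0x92
body[4] sub  r0, r5, r2 → r0=0x86
body[5] xor  r1, r3, r4 → r1=0x52
body[6] mov  r1, #0x87 → r1=0x87
body[7] xor  r3, r1, r1 → r3=0x00
epilogue: pop r3=0x55, sp=0x8a
epilogue: pop r0=0x46, sp=0x8b
r0 is callee-saved → restored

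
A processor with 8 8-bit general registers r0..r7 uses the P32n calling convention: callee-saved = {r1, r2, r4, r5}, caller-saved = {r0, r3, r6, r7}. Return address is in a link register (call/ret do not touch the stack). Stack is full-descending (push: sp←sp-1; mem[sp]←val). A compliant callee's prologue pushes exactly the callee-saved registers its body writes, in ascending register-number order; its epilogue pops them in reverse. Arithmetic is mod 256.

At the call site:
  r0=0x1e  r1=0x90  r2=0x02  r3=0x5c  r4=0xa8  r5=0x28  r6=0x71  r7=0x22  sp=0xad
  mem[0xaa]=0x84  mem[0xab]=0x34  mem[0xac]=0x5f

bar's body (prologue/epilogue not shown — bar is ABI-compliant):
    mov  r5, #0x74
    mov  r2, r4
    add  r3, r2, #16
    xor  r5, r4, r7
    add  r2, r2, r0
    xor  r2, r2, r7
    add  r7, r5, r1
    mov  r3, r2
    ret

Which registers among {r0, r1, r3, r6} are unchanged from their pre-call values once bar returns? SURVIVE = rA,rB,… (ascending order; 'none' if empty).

prologue: push r2 → mem[0xac]=0x02, sp=0xac
prologue: push r5 → mem[0xab]=0x28, sp=0xab
body[0] mov  r5, #0x74 → r5=0x74
body[1] mov  r2, r4 → r2=0xa8
body[2] add  r3, r2, #16 → r3=0xb8
body[3] xor  r5, r4, r7 → r5=0x8a
body[4] add  r2, r2, r0 → r2=0xc6
body[5] xor  r2, r2, r7 → r2=0xe4
body[6] add  r7, r5, r1 → r7=0x1a
body[7] mov  r3, r2 → r3=0xe4
epilogue: pop r5=0x28, sp=0xac
epilogue: pop r2=0x02, sp=0xad
r0: caller-saved, written=False
r1: callee-saved, written=False
r3: caller-saved, written=True
r6: caller-saved, written=False

SURVIVE = r0,r1,r6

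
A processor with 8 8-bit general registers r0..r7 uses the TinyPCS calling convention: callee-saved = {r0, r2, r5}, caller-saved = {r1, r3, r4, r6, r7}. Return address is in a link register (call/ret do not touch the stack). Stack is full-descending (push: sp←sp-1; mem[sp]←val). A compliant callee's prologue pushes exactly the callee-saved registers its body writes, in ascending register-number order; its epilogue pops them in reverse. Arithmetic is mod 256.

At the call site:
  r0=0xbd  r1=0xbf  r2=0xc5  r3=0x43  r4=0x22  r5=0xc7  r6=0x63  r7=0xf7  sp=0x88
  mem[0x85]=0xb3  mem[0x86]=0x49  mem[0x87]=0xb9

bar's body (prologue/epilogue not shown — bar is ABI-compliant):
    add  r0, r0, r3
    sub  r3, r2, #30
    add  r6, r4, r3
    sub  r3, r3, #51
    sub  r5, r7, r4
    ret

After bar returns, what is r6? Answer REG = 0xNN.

REG = 0xc9

prologue: push r0 -> mem[0x87]=0xbd, sp=0x87
prologue: push r5 -> mem[0x86]=0xc7, sp=0x86
body[0] add  r0, r0, r3 -> r0=0x00
body[1] sub  r3, r2, #30 -> r3=0xa7
body[2] add  r6, r4, r3 -> r6=0xc9
body[3] sub  r3, r3, #51 -> r3=0x74
body[4] sub  r5, r7, r4 -> r5=0xd5
epilogue: pop r5=0xc7, sp=0x87
epilogue: pop r0=0xbd, sp=0x88
r6 is caller-saved -> body value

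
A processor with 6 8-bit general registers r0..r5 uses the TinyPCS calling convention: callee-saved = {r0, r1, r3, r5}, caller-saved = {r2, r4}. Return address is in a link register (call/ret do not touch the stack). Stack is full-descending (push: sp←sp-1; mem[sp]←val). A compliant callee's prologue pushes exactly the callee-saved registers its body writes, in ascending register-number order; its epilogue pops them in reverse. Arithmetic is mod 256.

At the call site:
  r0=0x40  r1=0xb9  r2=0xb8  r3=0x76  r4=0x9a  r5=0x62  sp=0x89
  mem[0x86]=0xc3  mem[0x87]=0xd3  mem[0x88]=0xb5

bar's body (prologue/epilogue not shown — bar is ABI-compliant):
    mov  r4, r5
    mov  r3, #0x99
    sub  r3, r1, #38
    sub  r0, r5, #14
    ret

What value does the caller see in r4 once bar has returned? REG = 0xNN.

prologue: push r0 → mem[0x88]=0x40, sp=0x88
prologue: push r3 → mem[0x87]=0x76, sp=0x87
body[0] mov  r4, r5 → r4=0x62
body[1] mov  r3, #0x99 → r3=0x99
body[2] sub  r3, r1, #38 → r3=0x93
body[3] sub  r0, r5, #14 → r0=0x54
epilogue: pop r3=0x76, sp=0x88
epilogue: pop r0=0x40, sp=0x89
r4 is caller-saved → body value

REG = 0x62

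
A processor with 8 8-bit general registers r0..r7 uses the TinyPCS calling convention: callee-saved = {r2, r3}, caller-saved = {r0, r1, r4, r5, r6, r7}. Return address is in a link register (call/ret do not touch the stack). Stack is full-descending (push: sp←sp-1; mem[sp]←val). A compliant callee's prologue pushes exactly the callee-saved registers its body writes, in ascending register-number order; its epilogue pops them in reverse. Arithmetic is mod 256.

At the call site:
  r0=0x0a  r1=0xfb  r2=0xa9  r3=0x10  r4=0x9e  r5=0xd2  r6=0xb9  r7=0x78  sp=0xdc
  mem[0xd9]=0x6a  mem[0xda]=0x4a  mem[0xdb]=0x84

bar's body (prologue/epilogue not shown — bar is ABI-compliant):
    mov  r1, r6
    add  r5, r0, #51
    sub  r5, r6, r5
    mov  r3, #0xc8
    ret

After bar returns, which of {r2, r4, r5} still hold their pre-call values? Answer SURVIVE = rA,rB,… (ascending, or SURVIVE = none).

SURVIVE = r2,r4

prologue: push r3 -> mem[0xdb]=0x10, sp=0xdb
body[0] mov  r1, r6 -> r1=0xb9
body[1] add  r5, r0, #51 -> r5=0x3d
body[2] sub  r5, r6, r5 -> r5=0x7c
body[3] mov  r3, #0xc8 -> r3=0xc8
epilogue: pop r3=0x10, sp=0xdc
r2: callee-saved, written=False
r4: caller-saved, written=False
r5: caller-saved, written=True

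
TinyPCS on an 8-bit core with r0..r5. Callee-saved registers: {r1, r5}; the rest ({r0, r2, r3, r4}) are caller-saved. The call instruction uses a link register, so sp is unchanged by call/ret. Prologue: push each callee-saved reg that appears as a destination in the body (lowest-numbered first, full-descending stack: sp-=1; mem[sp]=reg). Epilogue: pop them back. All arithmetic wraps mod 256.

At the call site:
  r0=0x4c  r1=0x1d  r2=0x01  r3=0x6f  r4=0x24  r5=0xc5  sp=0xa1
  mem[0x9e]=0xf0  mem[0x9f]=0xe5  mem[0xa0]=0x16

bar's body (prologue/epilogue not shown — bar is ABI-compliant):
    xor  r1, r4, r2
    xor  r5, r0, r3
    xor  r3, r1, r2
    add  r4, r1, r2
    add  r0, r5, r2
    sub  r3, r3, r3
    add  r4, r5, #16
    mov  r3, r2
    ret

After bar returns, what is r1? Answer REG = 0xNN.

REG = 0x1d

prologue: push r1 -> mem[0xa0]=0x1d, sp=0xa0
prologue: push r5 -> mem[0x9f]=0xc5, sp=0x9f
body[0] xor  r1, r4, r2 -> r1=0x25
body[1] xor  r5, r0, r3 -> r5=0x23
body[2] xor  r3, r1, r2 -> r3=0x24
body[3] add  r4, r1, r2 -> r4=0x26
body[4] add  r0, r5, r2 -> r0=0x24
body[5] sub  r3, r3, r3 -> r3=0x00
body[6] add  r4, r5, #16 -> r4=0x33
body[7] mov  r3, r2 -> r3=0x01
epilogue: pop r5=0xc5, sp=0xa0
epilogue: pop r1=0x1d, sp=0xa1
r1 is callee-saved -> restored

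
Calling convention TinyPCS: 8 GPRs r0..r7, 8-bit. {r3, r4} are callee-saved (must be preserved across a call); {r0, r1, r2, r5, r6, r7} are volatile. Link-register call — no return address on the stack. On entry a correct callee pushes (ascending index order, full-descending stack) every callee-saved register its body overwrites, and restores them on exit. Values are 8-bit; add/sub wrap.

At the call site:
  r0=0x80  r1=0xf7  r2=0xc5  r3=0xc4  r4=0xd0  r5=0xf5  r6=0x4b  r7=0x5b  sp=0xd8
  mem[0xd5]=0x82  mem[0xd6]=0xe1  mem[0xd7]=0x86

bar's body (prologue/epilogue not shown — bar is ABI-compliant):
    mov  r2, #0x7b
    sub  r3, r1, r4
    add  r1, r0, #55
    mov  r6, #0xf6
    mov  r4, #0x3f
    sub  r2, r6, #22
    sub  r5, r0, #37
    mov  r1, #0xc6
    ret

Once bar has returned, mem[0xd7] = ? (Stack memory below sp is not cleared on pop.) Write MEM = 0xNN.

MEM = 0xc4

prologue: push r3 → mem[0xd7]=0xc4, sp=0xd7
prologue: push r4 → mem[0xd6]=0xd0, sp=0xd6
body[0] mov  r2, #0x7b → r2=0x7b
body[1] sub  r3, r1, r4 → r3=0x27
body[2] add  r1, r0, #55 → r1=0xb7
body[3] mov  r6, #0xf6 → r6=0xf6
body[4] mov  r4, #0x3f → r4=0x3f
body[5] sub  r2, r6, #22 → r2=0xe0
body[6] sub  r5, r0, #37 → r5=0x5b
body[7] mov  r1, #0xc6 → r1=0xc6
epilogue: pop r4=0xd0, sp=0xd7
epilogue: pop r3=0xc4, sp=0xd8
prologue pushed ['r3', 'r4'] at ['0xd7', '0xd6']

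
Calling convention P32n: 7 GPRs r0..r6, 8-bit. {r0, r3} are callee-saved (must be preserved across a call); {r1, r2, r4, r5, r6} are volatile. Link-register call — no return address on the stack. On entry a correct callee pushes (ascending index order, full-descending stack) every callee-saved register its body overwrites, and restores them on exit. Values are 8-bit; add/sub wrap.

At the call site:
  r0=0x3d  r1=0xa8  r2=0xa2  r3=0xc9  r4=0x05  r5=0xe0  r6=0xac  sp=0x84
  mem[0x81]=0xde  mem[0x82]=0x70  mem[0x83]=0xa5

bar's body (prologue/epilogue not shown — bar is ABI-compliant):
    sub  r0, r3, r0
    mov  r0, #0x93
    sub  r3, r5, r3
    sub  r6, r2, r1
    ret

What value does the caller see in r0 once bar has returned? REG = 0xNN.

REG = 0x3d

prologue: push r0 -> mem[0x83]=0x3d, sp=0x83
prologue: push r3 -> mem[0x82]=0xc9, sp=0x82
body[0] sub  r0, r3, r0 -> r0=0x8c
body[1] mov  r0, #0x93 -> r0=0x93
body[2] sub  r3, r5, r3 -> r3=0x17
body[3] sub  r6, r2, r1 -> r6=0xfa
epilogue: pop r3=0xc9, sp=0x83
epilogue: pop r0=0x3d, sp=0x84
r0 is callee-saved -> restored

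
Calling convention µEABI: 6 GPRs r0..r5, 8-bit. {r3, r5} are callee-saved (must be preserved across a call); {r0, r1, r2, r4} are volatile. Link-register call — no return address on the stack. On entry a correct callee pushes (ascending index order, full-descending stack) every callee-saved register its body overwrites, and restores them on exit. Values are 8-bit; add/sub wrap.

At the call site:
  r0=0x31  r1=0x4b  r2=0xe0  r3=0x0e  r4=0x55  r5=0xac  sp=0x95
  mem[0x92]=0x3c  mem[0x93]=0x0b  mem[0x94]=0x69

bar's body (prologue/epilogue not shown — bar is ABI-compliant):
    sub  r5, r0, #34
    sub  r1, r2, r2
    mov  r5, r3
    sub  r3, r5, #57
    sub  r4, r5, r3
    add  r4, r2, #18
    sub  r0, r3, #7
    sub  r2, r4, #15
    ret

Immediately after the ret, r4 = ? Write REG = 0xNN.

prologue: push r3 -> mem[0x94]=0x0e, sp=0x94
prologue: push r5 -> mem[0x93]=0xac, sp=0x93
body[0] sub  r5, r0, #34 -> r5=0x0f
body[1] sub  r1, r2, r2 -> r1=0x00
body[2] mov  r5, r3 -> r5=0x0e
body[3] sub  r3, r5, #57 -> r3=0xd5
body[4] sub  r4, r5, r3 -> r4=0x39
body[5] add  r4, r2, #18 -> r4=0xf2
body[6] sub  r0, r3, #7 -> r0=0xce
body[7] sub  r2, r4, #15 -> r2=0xe3
epilogue: pop r5=0xac, sp=0x94
epilogue: pop r3=0x0e, sp=0x95
r4 is caller-saved -> body value

REG = 0xf2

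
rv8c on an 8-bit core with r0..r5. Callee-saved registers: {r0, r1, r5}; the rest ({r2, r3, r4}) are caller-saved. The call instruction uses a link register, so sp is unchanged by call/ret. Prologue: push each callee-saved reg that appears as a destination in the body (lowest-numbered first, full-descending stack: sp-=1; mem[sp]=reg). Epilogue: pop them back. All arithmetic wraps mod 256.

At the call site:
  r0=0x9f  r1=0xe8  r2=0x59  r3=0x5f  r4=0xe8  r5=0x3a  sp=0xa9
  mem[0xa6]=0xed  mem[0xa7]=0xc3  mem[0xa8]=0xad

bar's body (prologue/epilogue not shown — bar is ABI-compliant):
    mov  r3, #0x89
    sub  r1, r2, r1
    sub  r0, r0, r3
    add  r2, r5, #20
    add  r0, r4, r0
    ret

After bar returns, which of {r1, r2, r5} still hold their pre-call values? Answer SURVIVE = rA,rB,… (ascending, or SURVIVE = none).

prologue: push r0 -> mem[0xa8]=0x9f, sp=0xa8
prologue: push r1 -> mem[0xa7]=0xe8, sp=0xa7
body[0] mov  r3, #0x89 -> r3=0x89
body[1] sub  r1, r2, r1 -> r1=0x71
body[2] sub  r0, r0, r3 -> r0=0x16
body[3] add  r2, r5, #20 -> r2=0x4e
body[4] add  r0, r4, r0 -> r0=0xfe
epilogue: pop r1=0xe8, sp=0xa8
epilogue: pop r0=0x9f, sp=0xa9
r1: callee-saved, written=True
r2: caller-saved, written=True
r5: callee-saved, written=False

SURVIVE = r1,r5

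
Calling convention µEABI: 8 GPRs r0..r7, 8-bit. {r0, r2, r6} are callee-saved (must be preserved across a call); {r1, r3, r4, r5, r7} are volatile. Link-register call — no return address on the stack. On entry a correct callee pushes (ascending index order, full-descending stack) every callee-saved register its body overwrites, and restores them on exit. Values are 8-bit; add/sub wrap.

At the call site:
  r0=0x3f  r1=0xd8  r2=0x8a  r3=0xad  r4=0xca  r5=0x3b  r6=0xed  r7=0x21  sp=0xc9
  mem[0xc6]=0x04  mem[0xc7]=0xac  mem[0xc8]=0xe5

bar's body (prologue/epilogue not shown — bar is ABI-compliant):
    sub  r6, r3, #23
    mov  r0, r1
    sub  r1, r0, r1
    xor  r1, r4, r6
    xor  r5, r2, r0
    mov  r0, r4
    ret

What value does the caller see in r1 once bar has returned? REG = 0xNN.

REG = 0x5c

prologue: push r0 → mem[0xc8]=0x3f, sp=0xc8
prologue: push r6 → mem[0xc7]=0xed, sp=0xc7
body[0] sub  r6, r3, #23 → r6=0x96
body[1] mov  r0, r1 → r0=0xd8
body[2] sub  r1, r0, r1 → r1=0x00
body[3] xor  r1, r4, r6 → r1=0x5c
body[4] xor  r5, r2, r0 → r5=0x52
body[5] mov  r0, r4 → r0=0xca
epilogue: pop r6=0xed, sp=0xc8
epilogue: pop r0=0x3f, sp=0xc9
r1 is caller-saved → body value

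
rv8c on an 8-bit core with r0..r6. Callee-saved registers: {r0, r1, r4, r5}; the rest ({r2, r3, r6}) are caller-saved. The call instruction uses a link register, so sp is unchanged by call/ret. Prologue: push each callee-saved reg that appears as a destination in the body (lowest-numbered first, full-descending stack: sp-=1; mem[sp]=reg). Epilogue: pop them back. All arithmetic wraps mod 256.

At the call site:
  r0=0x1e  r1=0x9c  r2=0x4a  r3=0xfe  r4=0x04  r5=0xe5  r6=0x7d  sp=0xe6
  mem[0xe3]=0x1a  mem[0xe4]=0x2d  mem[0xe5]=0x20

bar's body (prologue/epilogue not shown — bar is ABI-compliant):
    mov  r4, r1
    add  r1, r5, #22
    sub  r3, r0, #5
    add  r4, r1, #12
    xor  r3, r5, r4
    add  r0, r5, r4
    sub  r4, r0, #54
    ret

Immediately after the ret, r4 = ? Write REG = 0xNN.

REG = 0x04

prologue: push r0 -> mem[0xe5]=0x1e, sp=0xe5
prologue: push r1 -> mem[0xe4]=0x9c, sp=0xe4
prologue: push r4 -> mem[0xe3]=0x04, sp=0xe3
body[0] mov  r4, r1 -> r4=0x9c
body[1] add  r1, r5, #22 -> r1=0xfb
body[2] sub  r3, r0, #5 -> r3=0x19
body[3] add  r4, r1, #12 -> r4=0x07
body[4] xor  r3, r5, r4 -> r3=0xe2
body[5] add  r0, r5, r4 -> r0=0xec
body[6] sub  r4, r0, #54 -> r4=0xb6
epilogue: pop r4=0x04, sp=0xe4
epilogue: pop r1=0x9c, sp=0xe5
epilogue: pop r0=0x1e, sp=0xe6
r4 is callee-saved -> restored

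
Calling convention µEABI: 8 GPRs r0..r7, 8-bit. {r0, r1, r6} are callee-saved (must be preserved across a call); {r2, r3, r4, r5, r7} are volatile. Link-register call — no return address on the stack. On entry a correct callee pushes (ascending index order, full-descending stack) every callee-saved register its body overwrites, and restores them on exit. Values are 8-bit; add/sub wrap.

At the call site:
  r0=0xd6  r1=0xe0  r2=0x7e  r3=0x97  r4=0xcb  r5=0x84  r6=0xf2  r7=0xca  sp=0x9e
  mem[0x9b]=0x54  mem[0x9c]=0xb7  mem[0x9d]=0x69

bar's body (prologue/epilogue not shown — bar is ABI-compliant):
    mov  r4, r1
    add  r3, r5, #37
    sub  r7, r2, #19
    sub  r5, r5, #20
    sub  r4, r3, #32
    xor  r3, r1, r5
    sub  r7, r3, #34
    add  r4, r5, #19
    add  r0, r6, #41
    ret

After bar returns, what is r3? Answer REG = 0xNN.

REG = 0x90

prologue: push r0 -> mem[0x9d]=0xd6, sp=0x9d
body[0] mov  r4, r1 -> r4=0xe0
body[1] add  r3, r5, #37 -> r3=0xa9
body[2] sub  r7, r2, #19 -> r7=0x6b
body[3] sub  r5, r5, #20 -> r5=0x70
body[4] sub  r4, r3, #32 -> r4=0x89
body[5] xor  r3, r1, r5 -> r3=0x90
body[6] sub  r7, r3, #34 -> r7=0x6e
body[7] add  r4, r5, #19 -> r4=0x83
body[8] add  r0, r6, #41 -> r0=0x1b
epilogue: pop r0=0xd6, sp=0x9e
r3 is caller-saved -> body value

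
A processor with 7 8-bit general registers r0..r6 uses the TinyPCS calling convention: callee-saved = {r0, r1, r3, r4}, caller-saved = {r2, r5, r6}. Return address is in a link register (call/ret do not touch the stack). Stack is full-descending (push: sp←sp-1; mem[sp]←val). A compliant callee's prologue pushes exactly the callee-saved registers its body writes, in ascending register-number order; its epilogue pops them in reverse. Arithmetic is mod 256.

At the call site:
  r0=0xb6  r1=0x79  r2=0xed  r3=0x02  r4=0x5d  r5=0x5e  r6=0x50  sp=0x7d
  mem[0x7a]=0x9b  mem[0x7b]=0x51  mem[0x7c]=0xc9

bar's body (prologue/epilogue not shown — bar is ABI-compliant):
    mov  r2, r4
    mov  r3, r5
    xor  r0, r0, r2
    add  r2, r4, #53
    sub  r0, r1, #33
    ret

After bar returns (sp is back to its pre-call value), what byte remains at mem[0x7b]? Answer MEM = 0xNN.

prologue: push r0 -> mem[0x7c]=0xb6, sp=0x7c
prologue: push r3 -> mem[0x7b]=0x02, sp=0x7b
body[0] mov  r2, r4 -> r2=0x5d
body[1] mov  r3, r5 -> r3=0x5e
body[2] xor  r0, r0, r2 -> r0=0xeb
body[3] add  r2, r4, #53 -> r2=0x92
body[4] sub  r0, r1, #33 -> r0=0x58
epilogue: pop r3=0x02, sp=0x7c
epilogue: pop r0=0xb6, sp=0x7d
prologue pushed ['r0', 'r3'] at ['0x7c', '0x7b']

MEM = 0x02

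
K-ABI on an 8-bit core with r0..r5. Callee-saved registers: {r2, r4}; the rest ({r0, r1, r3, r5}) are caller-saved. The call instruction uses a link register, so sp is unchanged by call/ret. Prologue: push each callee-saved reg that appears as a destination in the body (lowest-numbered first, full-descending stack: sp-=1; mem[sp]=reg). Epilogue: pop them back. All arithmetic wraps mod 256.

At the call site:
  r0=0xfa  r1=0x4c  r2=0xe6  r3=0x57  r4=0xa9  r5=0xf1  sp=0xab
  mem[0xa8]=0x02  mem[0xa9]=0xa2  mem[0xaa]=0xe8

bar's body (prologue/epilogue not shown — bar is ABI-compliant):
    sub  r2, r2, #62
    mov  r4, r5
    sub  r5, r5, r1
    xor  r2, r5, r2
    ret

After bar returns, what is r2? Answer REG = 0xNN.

prologue: push r2 -> mem[0xaa]=0xe6, sp=0xaa
prologue: push r4 -> mem[0xa9]=0xa9, sp=0xa9
body[0] sub  r2, r2, #62 -> r2=0xa8
body[1] mov  r4, r5 -> r4=0xf1
body[2] sub  r5, r5, r1 -> r5=0xa5
body[3] xor  r2, r5, r2 -> r2=0x0d
epilogue: pop r4=0xa9, sp=0xaa
epilogue: pop r2=0xe6, sp=0xab
r2 is callee-saved -> restored

REG = 0xe6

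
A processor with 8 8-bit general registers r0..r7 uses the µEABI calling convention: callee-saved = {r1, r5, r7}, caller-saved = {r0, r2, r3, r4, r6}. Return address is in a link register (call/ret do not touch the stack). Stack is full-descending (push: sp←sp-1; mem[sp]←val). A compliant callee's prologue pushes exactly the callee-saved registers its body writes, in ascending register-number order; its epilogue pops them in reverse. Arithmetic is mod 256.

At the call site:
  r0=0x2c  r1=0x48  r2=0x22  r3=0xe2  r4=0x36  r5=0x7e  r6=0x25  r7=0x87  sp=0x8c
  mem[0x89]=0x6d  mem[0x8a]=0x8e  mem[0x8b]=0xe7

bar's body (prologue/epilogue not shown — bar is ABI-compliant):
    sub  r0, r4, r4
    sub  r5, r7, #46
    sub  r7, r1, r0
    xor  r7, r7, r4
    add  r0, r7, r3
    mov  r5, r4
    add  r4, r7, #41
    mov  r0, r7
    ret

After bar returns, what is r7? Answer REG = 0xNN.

prologue: push r5 -> mem[0x8b]=0x7e, sp=0x8b
prologue: push r7 -> mem[0x8a]=0x87, sp=0x8a
body[0] sub  r0, r4, r4 -> r0=0x00
body[1] sub  r5, r7, #46 -> r5=0x59
body[2] sub  r7, r1, r0 -> r7=0x48
body[3] xor  r7, r7, r4 -> r7=0x7e
body[4] add  r0, r7, r3 -> r0=0x60
body[5] mov  r5, r4 -> r5=0x36
body[6] add  r4, r7, #41 -> r4=0xa7
body[7] mov  r0, r7 -> r0=0x7e
epilogue: pop r7=0x87, sp=0x8b
epilogue: pop r5=0x7e, sp=0x8c
r7 is callee-saved -> restored

REG = 0x87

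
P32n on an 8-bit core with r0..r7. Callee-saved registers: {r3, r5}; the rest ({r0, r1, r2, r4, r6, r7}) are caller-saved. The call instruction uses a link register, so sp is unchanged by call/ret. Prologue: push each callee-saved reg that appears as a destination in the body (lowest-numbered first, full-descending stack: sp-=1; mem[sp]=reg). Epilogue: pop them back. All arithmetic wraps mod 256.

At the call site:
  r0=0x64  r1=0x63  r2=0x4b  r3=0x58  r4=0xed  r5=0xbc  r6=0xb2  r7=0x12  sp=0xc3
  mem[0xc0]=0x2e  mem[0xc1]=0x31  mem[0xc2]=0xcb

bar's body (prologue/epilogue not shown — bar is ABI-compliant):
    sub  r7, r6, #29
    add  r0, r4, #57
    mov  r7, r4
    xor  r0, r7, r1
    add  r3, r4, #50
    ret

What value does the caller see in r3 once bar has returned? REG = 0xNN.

prologue: push r3 → mem[0xc2]=0x58, sp=0xc2
body[0] sub  r7, r6, #29 → r7=0x95
body[1] add  r0, r4, #57 → r0=0x26
body[2] mov  r7, r4 → r7=0xed
body[3] xor  r0, r7, r1 → r0=0x8e
body[4] add  r3, r4, #50 → r3=0x1f
epilogue: pop r3=0x58, sp=0xc3
r3 is callee-saved → restored

REG = 0x58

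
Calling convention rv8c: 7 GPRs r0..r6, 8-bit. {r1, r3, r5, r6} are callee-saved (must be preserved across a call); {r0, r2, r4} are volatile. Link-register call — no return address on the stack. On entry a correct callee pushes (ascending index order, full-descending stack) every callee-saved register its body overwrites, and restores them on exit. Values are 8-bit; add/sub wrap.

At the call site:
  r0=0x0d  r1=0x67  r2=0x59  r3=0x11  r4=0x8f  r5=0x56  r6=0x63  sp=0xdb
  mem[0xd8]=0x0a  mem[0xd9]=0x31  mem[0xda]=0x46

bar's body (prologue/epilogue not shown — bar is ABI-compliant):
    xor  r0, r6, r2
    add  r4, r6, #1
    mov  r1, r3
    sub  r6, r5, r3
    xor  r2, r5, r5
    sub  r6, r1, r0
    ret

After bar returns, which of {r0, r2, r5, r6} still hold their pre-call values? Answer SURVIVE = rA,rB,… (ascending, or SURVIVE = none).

prologue: push r1 -> mem[0xda]=0x67, sp=0xda
prologue: push r6 -> mem[0xd9]=0x63, sp=0xd9
body[0] xor  r0, r6, r2 -> r0=0x3a
body[1] add  r4, r6, #1 -> r4=0x64
body[2] mov  r1, r3 -> r1=0x11
body[3] sub  r6, r5, r3 -> r6=0x45
body[4] xor  r2, r5, r5 -> r2=0x00
body[5] sub  r6, r1, r0 -> r6=0xd7
epilogue: pop r6=0x63, sp=0xda
epilogue: pop r1=0x67, sp=0xdb
r0: caller-saved, written=True
r2: caller-saved, written=True
r5: callee-saved, written=False
r6: callee-saved, written=True

SURVIVE = r5,r6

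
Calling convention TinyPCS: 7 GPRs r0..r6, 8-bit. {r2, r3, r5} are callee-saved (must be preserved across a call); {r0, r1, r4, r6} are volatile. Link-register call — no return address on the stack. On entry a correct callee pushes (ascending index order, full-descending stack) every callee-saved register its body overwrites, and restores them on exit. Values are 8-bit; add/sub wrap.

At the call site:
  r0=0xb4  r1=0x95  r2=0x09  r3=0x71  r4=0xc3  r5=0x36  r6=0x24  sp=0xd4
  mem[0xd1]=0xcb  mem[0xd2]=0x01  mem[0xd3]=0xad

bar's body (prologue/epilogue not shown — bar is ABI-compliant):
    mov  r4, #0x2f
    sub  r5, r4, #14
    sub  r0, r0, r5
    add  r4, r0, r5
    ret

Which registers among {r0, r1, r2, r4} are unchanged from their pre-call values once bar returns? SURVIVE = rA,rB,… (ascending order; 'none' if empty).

SURVIVE = r1,r2

prologue: push r5 -> mem[0xd3]=0x36, sp=0xd3
body[0] mov  r4, #0x2f -> r4=0x2f
body[1] sub  r5, r4, #14 -> r5=0x21
body[2] sub  r0, r0, r5 -> r0=0x93
body[3] add  r4, r0, r5 -> r4=0xb4
epilogue: pop r5=0x36, sp=0xd4
r0: caller-saved, written=True
r1: caller-saved, written=False
r2: callee-saved, written=False
r4: caller-saved, written=True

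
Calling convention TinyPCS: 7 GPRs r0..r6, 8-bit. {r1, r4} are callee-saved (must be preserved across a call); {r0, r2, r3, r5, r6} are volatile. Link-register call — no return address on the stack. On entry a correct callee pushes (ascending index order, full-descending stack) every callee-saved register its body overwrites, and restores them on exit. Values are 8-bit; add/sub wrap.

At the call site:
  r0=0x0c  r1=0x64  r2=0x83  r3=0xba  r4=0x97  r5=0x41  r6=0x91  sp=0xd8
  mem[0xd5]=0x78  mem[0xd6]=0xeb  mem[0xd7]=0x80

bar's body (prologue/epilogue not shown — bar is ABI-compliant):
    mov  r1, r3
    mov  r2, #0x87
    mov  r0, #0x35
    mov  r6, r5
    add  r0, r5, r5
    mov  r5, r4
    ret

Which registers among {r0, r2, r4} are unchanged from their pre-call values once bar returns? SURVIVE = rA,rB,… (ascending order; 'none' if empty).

prologue: push r1 → mem[0xd7]=0x64, sp=0xd7
body[0] mov  r1, r3 → r1=0xba
body[1] mov  r2, #0x87 → r2=0x87
body[2] mov  r0, #0x35 → r0=0x35
body[3] mov  r6, r5 → r6=0x41
body[4] add  r0, r5, r5 → r0=0x82
body[5] mov  r5, r4 → r5=0x97
epilogue: pop r1=0x64, sp=0xd8
r0: caller-saved, written=True
r2: caller-saved, written=True
r4: callee-saved, written=False

SURVIVE = r4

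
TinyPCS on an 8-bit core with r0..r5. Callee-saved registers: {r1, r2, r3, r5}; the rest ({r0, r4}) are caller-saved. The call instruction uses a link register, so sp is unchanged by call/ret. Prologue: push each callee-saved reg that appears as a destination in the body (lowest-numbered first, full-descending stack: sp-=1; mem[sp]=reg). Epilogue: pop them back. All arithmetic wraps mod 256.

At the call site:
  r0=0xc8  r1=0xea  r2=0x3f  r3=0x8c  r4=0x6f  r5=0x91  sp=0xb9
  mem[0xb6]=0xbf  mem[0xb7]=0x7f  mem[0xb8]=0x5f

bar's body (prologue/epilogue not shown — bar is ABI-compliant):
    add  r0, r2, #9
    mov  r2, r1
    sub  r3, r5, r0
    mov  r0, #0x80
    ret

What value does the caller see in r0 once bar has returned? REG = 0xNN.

prologue: push r2 → mem[0xb8]=0x3f, sp=0xb8
prologue: push r3 → mem[0xb7]=0x8c, sp=0xb7
body[0] add  r0, r2, #9 → r0=0x48
body[1] mov  r2, r1 → r2=0xea
body[2] sub  r3, r5, r0 → r3=0x49
body[3] mov  r0, #0x80 → r0=0x80
epilogue: pop r3=0x8c, sp=0xb8
epilogue: pop r2=0x3f, sp=0xb9
r0 is caller-saved → body value

REG = 0x80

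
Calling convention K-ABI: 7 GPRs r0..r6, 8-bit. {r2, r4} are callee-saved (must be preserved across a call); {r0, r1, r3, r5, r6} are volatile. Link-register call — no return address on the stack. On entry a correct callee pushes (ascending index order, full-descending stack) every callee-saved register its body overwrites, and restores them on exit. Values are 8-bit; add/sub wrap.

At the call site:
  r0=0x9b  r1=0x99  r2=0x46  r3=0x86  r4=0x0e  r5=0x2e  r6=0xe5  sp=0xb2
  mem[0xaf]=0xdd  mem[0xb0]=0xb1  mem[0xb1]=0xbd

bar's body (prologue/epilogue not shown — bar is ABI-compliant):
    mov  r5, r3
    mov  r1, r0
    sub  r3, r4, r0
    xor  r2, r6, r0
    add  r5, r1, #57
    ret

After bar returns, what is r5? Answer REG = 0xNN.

REG = 0xd4

prologue: push r2 -> mem[0xb1]=0x46, sp=0xb1
body[0] mov  r5, r3 -> r5=0x86
body[1] mov  r1, r0 -> r1=0x9b
body[2] sub  r3, r4, r0 -> r3=0x73
body[3] xor  r2, r6, r0 -> r2=0x7e
body[4] add  r5, r1, #57 -> r5=0xd4
epilogue: pop r2=0x46, sp=0xb2
r5 is caller-saved -> body value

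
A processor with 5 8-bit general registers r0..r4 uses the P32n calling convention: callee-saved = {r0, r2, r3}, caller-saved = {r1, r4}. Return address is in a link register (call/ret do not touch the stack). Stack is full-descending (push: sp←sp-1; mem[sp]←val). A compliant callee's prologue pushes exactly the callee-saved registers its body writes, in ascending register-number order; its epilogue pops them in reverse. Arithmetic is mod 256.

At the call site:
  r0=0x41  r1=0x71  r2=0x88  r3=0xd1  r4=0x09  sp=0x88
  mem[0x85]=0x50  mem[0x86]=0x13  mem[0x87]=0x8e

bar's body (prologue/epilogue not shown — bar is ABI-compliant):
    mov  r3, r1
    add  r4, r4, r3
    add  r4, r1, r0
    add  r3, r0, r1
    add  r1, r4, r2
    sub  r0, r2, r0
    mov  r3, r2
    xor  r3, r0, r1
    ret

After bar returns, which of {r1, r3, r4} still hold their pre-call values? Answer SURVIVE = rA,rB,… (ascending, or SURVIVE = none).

prologue: push r0 → mem[0x87]=0x41, sp=0x87
prologue: push r3 → mem[0x86]=0xd1, sp=0x86
body[0] mov  r3, r1 → r3=0x71
body[1] add  r4, r4, r3 → r4=0x7a
body[2] add  r4, r1, r0 → r4=0xb2
body[3] add  r3, r0, r1 → r3=0xb2
body[4] add  r1, r4, r2 → r1=0x3a
body[5] sub  r0, r2, r0 → r0=0x47
body[6] mov  r3, r2 → r3=0x88
body[7] xor  r3, r0, r1 → r3=0x7d
epilogue: pop r3=0xd1, sp=0x87
epilogue: pop r0=0x41, sp=0x88
r1: caller-saved, written=True
r3: callee-saved, written=True
r4: caller-saved, written=True

SURVIVE = r3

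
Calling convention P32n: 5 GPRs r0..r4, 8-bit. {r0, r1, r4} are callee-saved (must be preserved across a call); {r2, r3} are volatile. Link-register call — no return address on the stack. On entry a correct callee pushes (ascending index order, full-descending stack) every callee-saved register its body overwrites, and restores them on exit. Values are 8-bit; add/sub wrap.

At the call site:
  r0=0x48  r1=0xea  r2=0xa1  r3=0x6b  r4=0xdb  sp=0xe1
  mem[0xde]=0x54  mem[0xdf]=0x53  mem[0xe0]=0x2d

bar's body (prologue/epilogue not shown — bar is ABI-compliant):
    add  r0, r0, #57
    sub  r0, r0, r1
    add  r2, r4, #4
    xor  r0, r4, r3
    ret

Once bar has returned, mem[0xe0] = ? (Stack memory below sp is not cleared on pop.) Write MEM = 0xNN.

prologue: push r0 → mem[0xe0]=0x48, sp=0xe0
body[0] add  r0, r0, #57 → r0=0x81
body[1] sub  r0, r0, r1 → r0=0x97
body[2] add  r2, r4, #4 → r2=0xdf
body[3] xor  r0, r4, r3 → r0=0xb0
epilogue: pop r0=0x48, sp=0xe1
prologue pushed ['r0'] at ['0xe0']

MEM = 0x48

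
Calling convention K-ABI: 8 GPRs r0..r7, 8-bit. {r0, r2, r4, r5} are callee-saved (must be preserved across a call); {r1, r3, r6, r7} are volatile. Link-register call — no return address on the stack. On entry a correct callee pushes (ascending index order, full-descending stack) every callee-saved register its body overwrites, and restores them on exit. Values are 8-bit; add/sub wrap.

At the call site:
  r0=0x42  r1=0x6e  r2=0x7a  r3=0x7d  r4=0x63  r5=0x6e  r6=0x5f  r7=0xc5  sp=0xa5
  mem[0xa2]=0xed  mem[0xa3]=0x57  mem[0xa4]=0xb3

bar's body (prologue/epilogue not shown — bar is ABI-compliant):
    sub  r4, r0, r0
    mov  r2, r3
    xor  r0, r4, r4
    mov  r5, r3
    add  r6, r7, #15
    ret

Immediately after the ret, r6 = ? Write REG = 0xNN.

prologue: push r0 -> mem[0xa4]=0x42, sp=0xa4
prologue: push r2 -> mem[0xa3]=0x7a, sp=0xa3
prologue: push r4 -> mem[0xa2]=0x63, sp=0xa2
prologue: push r5 -> mem[0xa1]=0x6e, sp=0xa1
body[0] sub  r4, r0, r0 -> r4=0x00
body[1] mov  r2, r3 -> r2=0x7d
body[2] xor  r0, r4, r4 -> r0=0x00
body[3] mov  r5, r3 -> r5=0x7d
body[4] add  r6, r7, #15 -> r6=0xd4
epilogue: pop r5=0x6e, sp=0xa2
epilogue: pop r4=0x63, sp=0xa3
epilogue: pop r2=0x7a, sp=0xa4
epilogue: pop r0=0x42, sp=0xa5
r6 is caller-saved -> body value

REG = 0xd4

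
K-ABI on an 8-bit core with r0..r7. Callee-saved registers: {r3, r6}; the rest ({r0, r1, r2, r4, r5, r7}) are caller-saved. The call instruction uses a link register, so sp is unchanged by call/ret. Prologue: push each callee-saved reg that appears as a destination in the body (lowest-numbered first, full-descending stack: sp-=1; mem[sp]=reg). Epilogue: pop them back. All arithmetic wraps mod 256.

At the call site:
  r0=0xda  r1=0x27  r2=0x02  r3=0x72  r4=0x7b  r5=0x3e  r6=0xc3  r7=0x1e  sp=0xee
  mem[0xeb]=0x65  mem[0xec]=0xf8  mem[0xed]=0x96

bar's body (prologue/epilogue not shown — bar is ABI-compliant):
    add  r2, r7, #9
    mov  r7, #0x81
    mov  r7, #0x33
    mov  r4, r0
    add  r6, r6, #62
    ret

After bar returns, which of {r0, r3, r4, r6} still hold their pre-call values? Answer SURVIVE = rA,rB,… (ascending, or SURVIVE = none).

prologue: push r6 → mem[0xed]=0xc3, sp=0xed
body[0] add  r2, r7, #9 → r2=0x27
body[1] mov  r7, #0x81 → r7=0x81
body[2] mov  r7, #0x33 → r7=0x33
body[3] mov  r4, r0 → r4=0xda
body[4] add  r6, r6, #62 → r6=0x01
epilogue: pop r6=0xc3, sp=0xee
r0: caller-saved, written=False
r3: callee-saved, written=False
r4: caller-saved, written=True
r6: callee-saved, written=True

SURVIVE = r0,r3,r6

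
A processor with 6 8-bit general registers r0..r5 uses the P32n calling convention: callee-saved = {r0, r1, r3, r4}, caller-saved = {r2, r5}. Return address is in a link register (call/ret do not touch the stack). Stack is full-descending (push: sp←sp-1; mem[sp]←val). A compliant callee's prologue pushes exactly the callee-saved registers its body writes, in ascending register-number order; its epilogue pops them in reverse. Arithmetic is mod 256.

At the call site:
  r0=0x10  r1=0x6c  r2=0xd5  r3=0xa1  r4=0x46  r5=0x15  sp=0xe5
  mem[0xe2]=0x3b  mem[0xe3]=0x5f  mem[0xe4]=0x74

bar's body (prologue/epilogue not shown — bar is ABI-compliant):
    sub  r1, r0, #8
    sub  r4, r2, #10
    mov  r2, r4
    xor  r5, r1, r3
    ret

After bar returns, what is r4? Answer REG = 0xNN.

prologue: push r1 → mem[0xe4]=0x6c, sp=0xe4
prologue: push r4 → mem[0xe3]=0x46, sp=0xe3
body[0] sub  r1, r0, #8 → r1=0x08
body[1] sub  r4, r2, #10 → r4=0xcb
body[2] mov  r2, r4 → r2=0xcb
body[3] xor  r5, r1, r3 → r5=0xa9
epilogue: pop r4=0x46, sp=0xe4
epilogue: pop r1=0x6c, sp=0xe5
r4 is callee-saved → restored

REG = 0x46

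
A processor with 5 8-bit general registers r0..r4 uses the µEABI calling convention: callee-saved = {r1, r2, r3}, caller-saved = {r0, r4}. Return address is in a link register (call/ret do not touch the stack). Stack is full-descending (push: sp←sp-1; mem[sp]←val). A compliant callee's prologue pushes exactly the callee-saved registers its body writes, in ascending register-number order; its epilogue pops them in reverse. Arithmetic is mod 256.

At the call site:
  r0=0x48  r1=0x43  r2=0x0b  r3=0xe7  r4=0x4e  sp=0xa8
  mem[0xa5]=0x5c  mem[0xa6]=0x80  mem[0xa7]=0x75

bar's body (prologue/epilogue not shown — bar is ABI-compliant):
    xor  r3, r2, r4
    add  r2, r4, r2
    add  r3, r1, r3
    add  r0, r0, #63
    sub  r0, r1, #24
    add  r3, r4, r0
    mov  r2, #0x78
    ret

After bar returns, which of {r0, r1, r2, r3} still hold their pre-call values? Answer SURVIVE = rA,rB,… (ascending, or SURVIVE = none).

prologue: push r2 → mem[0xa7]=0x0b, sp=0xa7
prologue: push r3 → mem[0xa6]=0xe7, sp=0xa6
body[0] xor  r3, r2, r4 → r3=0x45
body[1] add  r2, r4, r2 → r2=0x59
body[2] add  r3, r1, r3 → r3=0x88
body[3] add  r0, r0, #63 → r0=0x87
body[4] sub  r0, r1, #24 → r0=0x2b
body[5] add  r3, r4, r0 → r3=0x79
body[6] mov  r2, #0x78 → r2=0x78
epilogue: pop r3=0xe7, sp=0xa7
epilogue: pop r2=0x0b, sp=0xa8
r0: caller-saved, written=True
r1: callee-saved, written=False
r2: callee-saved, written=True
r3: callee-saved, written=True

SURVIVE = r1,r2,r3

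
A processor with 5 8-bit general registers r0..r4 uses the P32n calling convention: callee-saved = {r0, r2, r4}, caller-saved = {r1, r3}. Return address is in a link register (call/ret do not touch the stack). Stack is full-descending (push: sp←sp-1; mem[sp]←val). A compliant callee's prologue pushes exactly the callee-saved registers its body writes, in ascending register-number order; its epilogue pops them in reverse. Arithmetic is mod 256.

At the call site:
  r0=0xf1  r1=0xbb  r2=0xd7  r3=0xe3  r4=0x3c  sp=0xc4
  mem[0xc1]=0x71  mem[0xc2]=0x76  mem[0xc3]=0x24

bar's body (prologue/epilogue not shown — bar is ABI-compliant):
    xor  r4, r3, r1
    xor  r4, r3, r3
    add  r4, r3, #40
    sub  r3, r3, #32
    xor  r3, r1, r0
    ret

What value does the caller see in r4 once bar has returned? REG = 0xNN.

prologue: push r4 -> mem[0xc3]=0x3c, sp=0xc3
body[0] xor  r4, r3, r1 -> r4=0x58
body[1] xor  r4, r3, r3 -> r4=0x00
body[2] add  r4, r3, #40 -> r4=0x0b
body[3] sub  r3, r3, #32 -> r3=0xc3
body[4] xor  r3, r1, r0 -> r3=0x4a
epilogue: pop r4=0x3c, sp=0xc4
r4 is callee-saved -> restored

REG = 0x3c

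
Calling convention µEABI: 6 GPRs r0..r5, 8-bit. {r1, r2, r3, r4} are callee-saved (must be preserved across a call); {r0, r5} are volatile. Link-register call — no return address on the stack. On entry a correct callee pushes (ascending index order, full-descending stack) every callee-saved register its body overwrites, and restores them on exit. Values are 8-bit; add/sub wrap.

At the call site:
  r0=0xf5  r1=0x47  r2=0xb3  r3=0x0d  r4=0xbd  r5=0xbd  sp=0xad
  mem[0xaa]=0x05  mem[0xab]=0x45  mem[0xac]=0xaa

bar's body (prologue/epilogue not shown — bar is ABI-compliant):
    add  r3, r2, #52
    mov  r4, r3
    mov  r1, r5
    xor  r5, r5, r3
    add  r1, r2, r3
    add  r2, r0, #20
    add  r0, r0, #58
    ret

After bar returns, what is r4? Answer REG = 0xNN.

prologue: push r1 → mem[0xac]=0x47, sp=0xac
prologue: push r2 → mem[0xab]=0xb3, sp=0xab
prologue: push r3 → mem[0xaa]=0x0d, sp=0xaa
prologue: push r4 → mem[0xa9]=0xbd, sp=0xa9
body[0] add  r3, r2, #52 → r3=0xe7
body[1] mov  r4, r3 → r4=0xe7
body[2] mov  r1, r5 → r1=0xbd
body[3] xor  r5, r5, r3 → r5=0x5a
body[4] add  r1, r2, r3 → r1=0x9a
body[5] add  r2, r0, #20 → r2=0x09
body[6] add  r0, r0, #58 → r0=0x2f
epilogue: pop r4=0xbd, sp=0xaa
epilogue: pop r3=0x0d, sp=0xab
epilogue: pop r2=0xb3, sp=0xac
epilogue: pop r1=0x47, sp=0xad
r4 is callee-saved → restored

REG = 0xbd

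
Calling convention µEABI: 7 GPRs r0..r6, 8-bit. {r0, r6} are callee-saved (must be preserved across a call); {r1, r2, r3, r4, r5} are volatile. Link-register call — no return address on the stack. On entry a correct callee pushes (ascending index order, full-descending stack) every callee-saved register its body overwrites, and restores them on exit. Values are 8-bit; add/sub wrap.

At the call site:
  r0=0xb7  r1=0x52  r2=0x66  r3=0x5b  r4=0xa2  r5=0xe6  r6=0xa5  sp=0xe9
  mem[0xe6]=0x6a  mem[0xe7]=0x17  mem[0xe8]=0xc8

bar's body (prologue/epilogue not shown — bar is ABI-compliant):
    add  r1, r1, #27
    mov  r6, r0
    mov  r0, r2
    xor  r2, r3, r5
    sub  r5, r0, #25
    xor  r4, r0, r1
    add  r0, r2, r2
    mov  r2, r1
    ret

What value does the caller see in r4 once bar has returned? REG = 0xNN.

prologue: push r0 → mem[0xe8]=0xb7, sp=0xe8
prologue: push r6 → mem[0xe7]=0xa5, sp=0xe7
body[0] add  r1, r1, #27 → r1=0x6d
body[1] mov  r6, r0 → r6=0xb7
body[2] mov  r0, r2 → r0=0x66
body[3] xor  r2, r3, r5 → r2=0xbd
body[4] sub  r5, r0, #25 → r5=0x4d
body[5] xor  r4, r0, r1 → r4=0x0b
body[6] add  r0, r2, r2 → r0=0x7a
body[7] mov  r2, r1 → r2=0x6d
epilogue: pop r6=0xa5, sp=0xe8
epilogue: pop r0=0xb7, sp=0xe9
r4 is caller-saved → body value

REG = 0x0b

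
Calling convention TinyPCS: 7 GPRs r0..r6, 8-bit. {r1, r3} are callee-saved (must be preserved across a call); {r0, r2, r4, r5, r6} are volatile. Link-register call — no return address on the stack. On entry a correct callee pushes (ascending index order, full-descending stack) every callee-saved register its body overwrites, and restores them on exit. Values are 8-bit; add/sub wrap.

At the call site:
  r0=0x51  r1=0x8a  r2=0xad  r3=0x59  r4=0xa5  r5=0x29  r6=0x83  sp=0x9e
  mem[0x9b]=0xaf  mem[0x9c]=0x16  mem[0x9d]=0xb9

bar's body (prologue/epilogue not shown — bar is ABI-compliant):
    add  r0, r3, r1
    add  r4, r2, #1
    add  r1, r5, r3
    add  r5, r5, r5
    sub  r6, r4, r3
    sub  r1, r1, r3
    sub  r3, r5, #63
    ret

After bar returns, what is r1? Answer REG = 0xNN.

prologue: push r1 -> mem[0x9d]=0x8a, sp=0x9d
prologue: push r3 -> mem[0x9c]=0x59, sp=0x9c
body[0] add  r0, r3, r1 -> r0=0xe3
body[1] add  r4, r2, #1 -> r4=0xae
body[2] add  r1, r5, r3 -> r1=0x82
body[3] add  r5, r5, r5 -> r5=0x52
body[4] sub  r6, r4, r3 -> r6=0x55
body[5] sub  r1, r1, r3 -> r1=0x29
body[6] sub  r3, r5, #63 -> r3=0x13
epilogue: pop r3=0x59, sp=0x9d
epilogue: pop r1=0x8a, sp=0x9e
r1 is callee-saved -> restored

REG = 0x8a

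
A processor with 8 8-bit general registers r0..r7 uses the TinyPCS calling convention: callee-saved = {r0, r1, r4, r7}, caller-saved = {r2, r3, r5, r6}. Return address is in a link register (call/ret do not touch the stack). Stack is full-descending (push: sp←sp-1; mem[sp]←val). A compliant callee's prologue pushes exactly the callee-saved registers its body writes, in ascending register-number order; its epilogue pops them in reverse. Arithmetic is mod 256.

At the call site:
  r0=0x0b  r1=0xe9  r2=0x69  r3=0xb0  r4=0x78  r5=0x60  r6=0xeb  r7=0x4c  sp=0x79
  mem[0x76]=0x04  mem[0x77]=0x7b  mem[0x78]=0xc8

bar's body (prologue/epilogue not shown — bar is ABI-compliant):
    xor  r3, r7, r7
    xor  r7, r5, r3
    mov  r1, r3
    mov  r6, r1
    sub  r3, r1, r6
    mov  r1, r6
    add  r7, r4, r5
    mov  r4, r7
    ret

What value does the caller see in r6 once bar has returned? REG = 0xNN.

prologue: push r1 → mem[0x78]=0xe9, sp=0x78
prologue: push r4 → mem[0x77]=0x78, sp=0x77
prologue: push r7 → mem[0x76]=0x4c, sp=0x76
body[0] xor  r3, r7, r7 → r3=0x00
body[1] xor  r7, r5, r3 → r7=0x60
body[2] mov  r1, r3 → r1=0x00
body[3] mov  r6, r1 → r6=0x00
body[4] sub  r3, r1, r6 → r3=0x00
body[5] mov  r1, r6 → r1=0x00
body[6] add  r7, r4, r5 → r7=0xd8
body[7] mov  r4, r7 → r4=0xd8
epilogue: pop r7=0x4c, sp=0x77
epilogue: pop r4=0x78, sp=0x78
epilogue: pop r1=0xe9, sp=0x79
r6 is caller-saved → body value

REG = 0x00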